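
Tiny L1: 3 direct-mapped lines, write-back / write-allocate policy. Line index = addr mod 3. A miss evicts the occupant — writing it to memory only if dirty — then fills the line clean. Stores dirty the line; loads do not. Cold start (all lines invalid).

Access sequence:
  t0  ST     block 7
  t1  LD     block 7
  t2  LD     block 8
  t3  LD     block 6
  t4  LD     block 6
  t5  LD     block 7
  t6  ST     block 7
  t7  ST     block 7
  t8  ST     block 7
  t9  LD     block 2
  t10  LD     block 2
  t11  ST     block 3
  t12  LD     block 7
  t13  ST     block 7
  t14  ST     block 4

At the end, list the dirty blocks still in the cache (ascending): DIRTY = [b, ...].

DIRTY = [3, 4]

0: W B7 → L1 miss [D]
1: R B7 → L1 hit [D]
2: R B8 → L2 miss [-]
3: R B6 → L0 miss [-]
4: R B6 → L0 hit [-]
5: R B7 → L1 hit [D]
6: W B7 → L1 hit [D]
7: W B7 → L1 hit [D]
8: W B7 → L1 hit [D]
9: R B2 → L2 miss [-]
10: R B2 → L2 hit [-]
11: W B3 → L0 miss [D]
12: R B7 → L1 hit [D]
13: W B7 → L1 hit [D]
14: W B4 → L1 miss wb→B7 [D]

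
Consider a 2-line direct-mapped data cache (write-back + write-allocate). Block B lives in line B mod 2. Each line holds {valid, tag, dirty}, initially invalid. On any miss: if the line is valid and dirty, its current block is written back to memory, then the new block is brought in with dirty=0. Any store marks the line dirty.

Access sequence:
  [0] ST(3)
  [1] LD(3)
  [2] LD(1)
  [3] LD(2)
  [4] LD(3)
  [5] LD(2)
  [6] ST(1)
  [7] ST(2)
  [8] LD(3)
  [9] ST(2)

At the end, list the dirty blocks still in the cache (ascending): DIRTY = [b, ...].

DIRTY = [2]

  0 | W B3 → L1 miss [D]
  1 | R B3 → L1 hit [D]
  2 | R B1 → L1 miss wb→B3 [-]
  3 | R B2 → L0 miss [-]
  4 | R B3 → L1 miss [-]
  5 | R B2 → L0 hit [-]
  6 | W B1 → L1 miss [D]
  7 | W B2 → L0 hit [D]
  8 | R B3 → L1 miss wb→B1 [-]
  9 | W B2 → L0 hit [D]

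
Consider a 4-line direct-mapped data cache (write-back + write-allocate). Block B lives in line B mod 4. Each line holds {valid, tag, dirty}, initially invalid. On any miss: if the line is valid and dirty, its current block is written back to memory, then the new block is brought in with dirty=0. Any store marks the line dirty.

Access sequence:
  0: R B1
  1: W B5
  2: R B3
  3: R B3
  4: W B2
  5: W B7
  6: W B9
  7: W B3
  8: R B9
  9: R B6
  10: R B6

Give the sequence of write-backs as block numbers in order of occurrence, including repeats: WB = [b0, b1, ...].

WB = [5, 7, 2]

0: R B1 → L1 miss [-]
1: W B5 → L1 miss [D]
2: R B3 → L3 miss [-]
3: R B3 → L3 hit [-]
4: W B2 → L2 miss [D]
5: W B7 → L3 miss [D]
6: W B9 → L1 miss wb→B5 [D]
7: W B3 → L3 miss wb→B7 [D]
8: R B9 → L1 hit [D]
9: R B6 → L2 miss wb→B2 [-]
10: R B6 → L2 hit [-]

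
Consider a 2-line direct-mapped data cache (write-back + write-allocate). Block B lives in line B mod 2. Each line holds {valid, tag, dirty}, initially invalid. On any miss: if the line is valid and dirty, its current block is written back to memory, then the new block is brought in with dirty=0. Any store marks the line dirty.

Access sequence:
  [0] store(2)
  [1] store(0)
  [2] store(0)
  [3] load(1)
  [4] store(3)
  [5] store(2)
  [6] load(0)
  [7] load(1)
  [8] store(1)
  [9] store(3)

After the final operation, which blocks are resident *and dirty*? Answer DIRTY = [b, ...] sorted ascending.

DIRTY = [3]

  0 | W B2 → L0 miss [D]
  1 | W B0 → L0 miss wb→B2 [D]
  2 | W B0 → L0 hit [D]
  3 | R B1 → L1 miss [-]
  4 | W B3 → L1 miss [D]
  5 | W B2 → L0 miss wb→B0 [D]
  6 | R B0 → L0 miss wb→B2 [-]
  7 | R B1 → L1 miss wb→B3 [-]
  8 | W B1 → L1 hit [D]
  9 | W B3 → L1 miss wb→B1 [D]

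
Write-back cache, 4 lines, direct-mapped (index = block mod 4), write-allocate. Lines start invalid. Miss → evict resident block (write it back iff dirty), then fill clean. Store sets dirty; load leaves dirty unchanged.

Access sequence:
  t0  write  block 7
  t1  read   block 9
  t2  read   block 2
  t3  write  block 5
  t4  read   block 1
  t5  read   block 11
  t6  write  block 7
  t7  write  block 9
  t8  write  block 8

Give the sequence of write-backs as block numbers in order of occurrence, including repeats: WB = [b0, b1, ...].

WB = [5, 7]

  0 | W B7 → L3 miss [D]
  1 | R B9 → L1 miss [-]
  2 | R B2 → L2 miss [-]
  3 | W B5 → L1 miss [D]
  4 | R B1 → L1 miss wb→B5 [-]
  5 | R B11 → L3 miss wb→B7 [-]
  6 | W B7 → L3 miss [D]
  7 | W B9 → L1 miss [D]
  8 | W B8 → L0 miss [D]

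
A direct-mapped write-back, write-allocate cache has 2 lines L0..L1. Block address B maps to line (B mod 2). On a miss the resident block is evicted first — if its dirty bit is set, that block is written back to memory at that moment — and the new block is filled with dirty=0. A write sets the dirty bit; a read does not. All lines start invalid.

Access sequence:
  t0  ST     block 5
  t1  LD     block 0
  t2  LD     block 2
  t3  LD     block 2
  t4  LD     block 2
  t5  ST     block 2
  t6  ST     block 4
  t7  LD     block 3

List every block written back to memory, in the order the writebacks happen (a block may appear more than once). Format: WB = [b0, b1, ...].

  0 | W B5 → L1 miss [D]
  1 | R B0 → L0 miss [-]
  2 | R B2 → L0 miss [-]
  3 | R B2 → L0 hit [-]
  4 | R B2 → L0 hit [-]
  5 | W B2 → L0 hit [D]
  6 | W B4 → L0 miss wb→B2 [D]
  7 | R B3 → L1 miss wb→B5 [-]

WB = [2, 5]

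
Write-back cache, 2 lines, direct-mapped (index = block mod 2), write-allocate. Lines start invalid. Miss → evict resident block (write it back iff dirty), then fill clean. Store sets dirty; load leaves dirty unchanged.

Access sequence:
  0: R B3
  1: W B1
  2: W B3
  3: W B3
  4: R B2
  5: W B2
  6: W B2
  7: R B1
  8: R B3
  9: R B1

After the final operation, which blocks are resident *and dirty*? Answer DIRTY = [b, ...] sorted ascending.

0: R B3 → L1 miss [-]
1: W B1 → L1 miss [D]
2: W B3 → L1 miss wb→B1 [D]
3: W B3 → L1 hit [D]
4: R B2 → L0 miss [-]
5: W B2 → L0 hit [D]
6: W B2 → L0 hit [D]
7: R B1 → L1 miss wb→B3 [-]
8: R B3 → L1 miss [-]
9: R B1 → L1 miss [-]

DIRTY = [2]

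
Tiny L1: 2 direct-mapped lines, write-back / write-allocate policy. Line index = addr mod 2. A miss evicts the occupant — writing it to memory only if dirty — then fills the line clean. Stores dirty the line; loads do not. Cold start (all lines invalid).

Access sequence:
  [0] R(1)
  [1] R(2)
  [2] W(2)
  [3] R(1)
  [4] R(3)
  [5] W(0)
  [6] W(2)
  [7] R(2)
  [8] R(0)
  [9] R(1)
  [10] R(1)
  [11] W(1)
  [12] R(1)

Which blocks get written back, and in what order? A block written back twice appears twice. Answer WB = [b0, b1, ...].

  0 | R B1 → L1 miss [-]
  1 | R B2 → L0 miss [-]
  2 | W B2 → L0 hit [D]
  3 | R B1 → L1 hit [-]
  4 | R B3 → L1 miss [-]
  5 | W B0 → L0 miss wb→B2 [D]
  6 | W B2 → L0 miss wb→B0 [D]
  7 | R B2 → L0 hit [D]
  8 | R B0 → L0 miss wb→B2 [-]
  9 | R B1 → L1 miss [-]
  10 | R B1 → L1 hit [-]
  11 | W B1 → L1 hit [D]
  12 | R B1 → L1 hit [D]

WB = [2, 0, 2]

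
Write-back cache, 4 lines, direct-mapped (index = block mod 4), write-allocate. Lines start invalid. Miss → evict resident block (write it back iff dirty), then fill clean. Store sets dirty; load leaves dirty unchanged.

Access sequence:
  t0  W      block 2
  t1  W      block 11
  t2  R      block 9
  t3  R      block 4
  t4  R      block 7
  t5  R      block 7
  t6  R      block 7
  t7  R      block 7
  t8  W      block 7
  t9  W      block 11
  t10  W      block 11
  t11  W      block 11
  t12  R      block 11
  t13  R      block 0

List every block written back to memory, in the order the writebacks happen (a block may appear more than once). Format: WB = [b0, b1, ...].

WB = [11, 7]

0: W B2 -> L2 miss  d=D]
1: W B11 -> L3 miss  d=D]
2: R B9 -> L1 miss  d=-]
3: R B4 -> L0 miss  d=-]
4: R B7 -> L3 miss wb->B11  d=-]
5: R B7 -> L3 hit  d=-]
6: R B7 -> L3 hit  d=-]
7: R B7 -> L3 hit  d=-]
8: W B7 -> L3 hit  d=D]
9: W B11 -> L3 miss wb->B7  d=D]
10: W B11 -> L3 hit  d=D]
11: W B11 -> L3 hit  d=D]
12: R B11 -> L3 hit  d=D]
13: R B0 -> L0 miss  d=-]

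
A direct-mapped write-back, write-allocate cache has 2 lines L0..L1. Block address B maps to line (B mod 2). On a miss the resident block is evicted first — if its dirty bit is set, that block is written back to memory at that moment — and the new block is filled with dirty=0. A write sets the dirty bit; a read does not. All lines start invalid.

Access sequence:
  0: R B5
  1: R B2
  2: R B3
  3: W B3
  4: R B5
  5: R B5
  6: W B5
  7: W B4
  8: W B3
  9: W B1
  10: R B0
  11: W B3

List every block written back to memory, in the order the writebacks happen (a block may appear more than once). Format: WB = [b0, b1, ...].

WB = [3, 5, 3, 4, 1]

0: R B5 → L1 miss [-]
1: R B2 → L0 miss [-]
2: R B3 → L1 miss [-]
3: W B3 → L1 hit [D]
4: R B5 → L1 miss wb→B3 [-]
5: R B5 → L1 hit [-]
6: W B5 → L1 hit [D]
7: W B4 → L0 miss [D]
8: W B3 → L1 miss wb→B5 [D]
9: W B1 → L1 miss wb→B3 [D]
10: R B0 → L0 miss wb→B4 [-]
11: W B3 → L1 miss wb→B1 [D]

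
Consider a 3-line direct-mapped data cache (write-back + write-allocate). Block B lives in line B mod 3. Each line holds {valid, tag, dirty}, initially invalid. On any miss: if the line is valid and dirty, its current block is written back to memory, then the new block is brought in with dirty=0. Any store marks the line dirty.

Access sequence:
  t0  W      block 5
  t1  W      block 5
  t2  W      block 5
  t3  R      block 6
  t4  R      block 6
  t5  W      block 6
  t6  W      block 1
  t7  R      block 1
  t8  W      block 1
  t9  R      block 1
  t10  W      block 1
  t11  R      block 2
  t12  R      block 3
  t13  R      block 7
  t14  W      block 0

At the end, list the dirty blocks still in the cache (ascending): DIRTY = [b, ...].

DIRTY = [0]

  0 | W B5 → L2 miss [D]
  1 | W B5 → L2 hit [D]
  2 | W B5 → L2 hit [D]
  3 | R B6 → L0 miss [-]
  4 | R B6 → L0 hit [-]
  5 | W B6 → L0 hit [D]
  6 | W B1 → L1 miss [D]
  7 | R B1 → L1 hit [D]
  8 | W B1 → L1 hit [D]
  9 | R B1 → L1 hit [D]
  10 | W B1 → L1 hit [D]
  11 | R B2 → L2 miss wb→B5 [-]
  12 | R B3 → L0 miss wb→B6 [-]
  13 | R B7 → L1 miss wb→B1 [-]
  14 | W B0 → L0 miss [D]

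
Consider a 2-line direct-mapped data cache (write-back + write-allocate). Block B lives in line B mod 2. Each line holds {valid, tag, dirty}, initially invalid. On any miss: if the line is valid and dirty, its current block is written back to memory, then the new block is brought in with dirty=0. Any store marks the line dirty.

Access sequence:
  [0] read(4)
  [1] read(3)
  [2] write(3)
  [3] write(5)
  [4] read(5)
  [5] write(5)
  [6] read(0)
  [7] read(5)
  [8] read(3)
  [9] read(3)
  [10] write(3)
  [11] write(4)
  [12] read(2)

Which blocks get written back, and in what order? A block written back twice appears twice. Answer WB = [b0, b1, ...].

WB = [3, 5, 4]

0: R B4 → L0 miss [-]
1: R B3 → L1 miss [-]
2: W B3 → L1 hit [D]
3: W B5 → L1 miss wb→B3 [D]
4: R B5 → L1 hit [D]
5: W B5 → L1 hit [D]
6: R B0 → L0 miss [-]
7: R B5 → L1 hit [D]
8: R B3 → L1 miss wb→B5 [-]
9: R B3 → L1 hit [-]
10: W B3 → L1 hit [D]
11: W B4 → L0 miss [D]
12: R B2 → L0 miss wb→B4 [-]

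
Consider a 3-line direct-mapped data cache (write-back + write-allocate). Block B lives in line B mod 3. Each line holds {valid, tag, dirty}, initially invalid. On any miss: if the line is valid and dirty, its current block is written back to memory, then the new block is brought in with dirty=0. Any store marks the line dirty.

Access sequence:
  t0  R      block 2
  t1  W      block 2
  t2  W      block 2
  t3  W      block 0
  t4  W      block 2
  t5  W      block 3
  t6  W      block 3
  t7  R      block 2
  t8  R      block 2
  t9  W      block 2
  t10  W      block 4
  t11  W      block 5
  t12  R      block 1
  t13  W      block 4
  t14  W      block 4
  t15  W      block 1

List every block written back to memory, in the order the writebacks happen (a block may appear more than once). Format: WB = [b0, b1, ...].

0: R B2 → L2 miss [-]
1: W B2 → L2 hit [D]
2: W B2 → L2 hit [D]
3: W B0 → L0 miss [D]
4: W B2 → L2 hit [D]
5: W B3 → L0 miss wb→B0 [D]
6: W B3 → L0 hit [D]
7: R B2 → L2 hit [D]
8: R B2 → L2 hit [D]
9: W B2 → L2 hit [D]
10: W B4 → L1 miss [D]
11: W B5 → L2 miss wb→B2 [D]
12: R B1 → L1 miss wb→B4 [-]
13: W B4 → L1 miss [D]
14: W B4 → L1 hit [D]
15: W B1 → L1 miss wb→B4 [D]

WB = [0, 2, 4, 4]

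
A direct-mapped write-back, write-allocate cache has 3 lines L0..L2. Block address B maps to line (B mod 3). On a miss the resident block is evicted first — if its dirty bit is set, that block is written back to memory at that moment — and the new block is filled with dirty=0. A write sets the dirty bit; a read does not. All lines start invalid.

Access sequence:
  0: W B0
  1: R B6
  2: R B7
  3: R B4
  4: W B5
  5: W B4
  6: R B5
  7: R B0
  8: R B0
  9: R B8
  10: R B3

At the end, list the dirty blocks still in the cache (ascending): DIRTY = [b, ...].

0: W B0 -> L0 miss  d=D]
1: R B6 -> L0 miss wb->B0  d=-]
2: R B7 -> L1 miss  d=-]
3: R B4 -> L1 miss  d=-]
4: W B5 -> L2 miss  d=D]
5: W B4 -> L1 hit  d=D]
6: R B5 -> L2 hit  d=D]
7: R B0 -> L0 miss  d=-]
8: R B0 -> L0 hit  d=-]
9: R B8 -> L2 miss wb->B5  d=-]
10: R B3 -> L0 miss  d=-]

DIRTY = [4]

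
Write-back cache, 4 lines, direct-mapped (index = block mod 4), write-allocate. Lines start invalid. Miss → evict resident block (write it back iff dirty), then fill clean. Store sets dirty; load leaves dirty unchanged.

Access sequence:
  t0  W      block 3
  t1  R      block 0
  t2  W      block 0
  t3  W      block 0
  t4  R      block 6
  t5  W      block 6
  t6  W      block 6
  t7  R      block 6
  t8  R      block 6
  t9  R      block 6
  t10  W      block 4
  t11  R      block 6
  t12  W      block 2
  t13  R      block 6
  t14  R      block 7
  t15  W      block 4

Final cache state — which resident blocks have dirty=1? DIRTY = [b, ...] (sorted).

DIRTY = [4]

0: W B3 -> L3 miss  d=D]
1: R B0 -> L0 miss  d=-]
2: W B0 -> L0 hit  d=D]
3: W B0 -> L0 hit  d=D]
4: R B6 -> L2 miss  d=-]
5: W B6 -> L2 hit  d=D]
6: W B6 -> L2 hit  d=D]
7: R B6 -> L2 hit  d=D]
8: R B6 -> L2 hit  d=D]
9: R B6 -> L2 hit  d=D]
10: W B4 -> L0 miss wb->B0  d=D]
11: R B6 -> L2 hit  d=D]
12: W B2 -> L2 miss wb->B6  d=D]
13: R B6 -> L2 miss wb->B2  d=-]
14: R B7 -> L3 miss wb->B3  d=-]
15: W B4 -> L0 hit  d=D]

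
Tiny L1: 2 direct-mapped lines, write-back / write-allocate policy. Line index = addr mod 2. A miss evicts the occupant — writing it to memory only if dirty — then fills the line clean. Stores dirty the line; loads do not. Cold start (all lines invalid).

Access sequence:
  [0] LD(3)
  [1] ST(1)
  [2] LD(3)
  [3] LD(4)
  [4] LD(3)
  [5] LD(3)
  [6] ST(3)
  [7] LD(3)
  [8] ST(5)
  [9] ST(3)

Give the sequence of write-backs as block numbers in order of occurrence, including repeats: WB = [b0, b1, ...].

WB = [1, 3, 5]

0: R B3 -> L1 miss  d=-]
1: W B1 -> L1 miss  d=D]
2: R B3 -> L1 miss wb->B1  d=-]
3: R B4 -> L0 miss  d=-]
4: R B3 -> L1 hit  d=-]
5: R B3 -> L1 hit  d=-]
6: W B3 -> L1 hit  d=D]
7: R B3 -> L1 hit  d=D]
8: W B5 -> L1 miss wb->B3  d=D]
9: W B3 -> L1 miss wb->B5  d=D]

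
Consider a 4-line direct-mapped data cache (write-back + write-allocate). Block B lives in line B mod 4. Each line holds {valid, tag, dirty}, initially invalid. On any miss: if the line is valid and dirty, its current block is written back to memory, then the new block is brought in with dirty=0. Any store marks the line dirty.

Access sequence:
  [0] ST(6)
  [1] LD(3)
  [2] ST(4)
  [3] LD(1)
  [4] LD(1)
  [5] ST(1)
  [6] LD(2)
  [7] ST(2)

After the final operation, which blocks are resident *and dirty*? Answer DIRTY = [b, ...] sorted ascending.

DIRTY = [1, 2, 4]

  0 | W B6 → L2 miss [D]
  1 | R B3 → L3 miss [-]
  2 | W B4 → L0 miss [D]
  3 | R B1 → L1 miss [-]
  4 | R B1 → L1 hit [-]
  5 | W B1 → L1 hit [D]
  6 | R B2 → L2 miss wb→B6 [-]
  7 | W B2 → L2 hit [D]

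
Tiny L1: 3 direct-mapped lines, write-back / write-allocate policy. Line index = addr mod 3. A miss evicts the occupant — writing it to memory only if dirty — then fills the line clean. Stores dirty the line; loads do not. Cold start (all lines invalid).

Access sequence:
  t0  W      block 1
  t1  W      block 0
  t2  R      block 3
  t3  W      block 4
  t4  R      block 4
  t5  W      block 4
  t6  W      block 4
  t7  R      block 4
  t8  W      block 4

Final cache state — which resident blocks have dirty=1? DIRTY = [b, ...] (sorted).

DIRTY = [4]

  0 | W B1 → L1 miss [D]
  1 | W B0 → L0 miss [D]
  2 | R B3 → L0 miss wb→B0 [-]
  3 | W B4 → L1 miss wb→B1 [D]
  4 | R B4 → L1 hit [D]
  5 | W B4 → L1 hit [D]
  6 | W B4 → L1 hit [D]
  7 | R B4 → L1 hit [D]
  8 | W B4 → L1 hit [D]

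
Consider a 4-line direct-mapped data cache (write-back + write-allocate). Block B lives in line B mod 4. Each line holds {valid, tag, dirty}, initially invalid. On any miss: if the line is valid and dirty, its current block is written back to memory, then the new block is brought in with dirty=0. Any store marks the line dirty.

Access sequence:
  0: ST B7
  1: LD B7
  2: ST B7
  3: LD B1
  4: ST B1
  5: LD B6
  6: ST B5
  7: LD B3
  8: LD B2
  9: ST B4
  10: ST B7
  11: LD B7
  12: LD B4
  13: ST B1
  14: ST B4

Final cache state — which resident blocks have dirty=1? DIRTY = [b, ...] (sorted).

DIRTY = [1, 4, 7]

0: W B7 -> L3 miss  d=D]
1: R B7 -> L3 hit  d=D]
2: W B7 -> L3 hit  d=D]
3: R B1 -> L1 miss  d=-]
4: W B1 -> L1 hit  d=D]
5: R B6 -> L2 miss  d=-]
6: W B5 -> L1 miss wb->B1  d=D]
7: R B3 -> L3 miss wb->B7  d=-]
8: R B2 -> L2 miss  d=-]
9: W B4 -> L0 miss  d=D]
10: W B7 -> L3 miss  d=D]
11: R B7 -> L3 hit  d=D]
12: R B4 -> L0 hit  d=D]
13: W B1 -> L1 miss wb->B5  d=D]
14: W B4 -> L0 hit  d=D]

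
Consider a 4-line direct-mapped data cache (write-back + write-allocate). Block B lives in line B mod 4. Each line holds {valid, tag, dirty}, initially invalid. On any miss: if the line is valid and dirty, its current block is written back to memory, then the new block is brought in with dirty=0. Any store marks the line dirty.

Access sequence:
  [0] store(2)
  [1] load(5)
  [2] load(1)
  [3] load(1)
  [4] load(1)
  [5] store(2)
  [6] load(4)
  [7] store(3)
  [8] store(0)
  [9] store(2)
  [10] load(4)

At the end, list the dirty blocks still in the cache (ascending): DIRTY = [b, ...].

DIRTY = [2, 3]

0: W B2 -> L2 miss  d=D]
1: R B5 -> L1 miss  d=-]
2: R B1 -> L1 miss  d=-]
3: R B1 -> L1 hit  d=-]
4: R B1 -> L1 hit  d=-]
5: W B2 -> L2 hit  d=D]
6: R B4 -> L0 miss  d=-]
7: W B3 -> L3 miss  d=D]
8: W B0 -> L0 miss  d=D]
9: W B2 -> L2 hit  d=D]
10: R B4 -> L0 miss wb->B0  d=-]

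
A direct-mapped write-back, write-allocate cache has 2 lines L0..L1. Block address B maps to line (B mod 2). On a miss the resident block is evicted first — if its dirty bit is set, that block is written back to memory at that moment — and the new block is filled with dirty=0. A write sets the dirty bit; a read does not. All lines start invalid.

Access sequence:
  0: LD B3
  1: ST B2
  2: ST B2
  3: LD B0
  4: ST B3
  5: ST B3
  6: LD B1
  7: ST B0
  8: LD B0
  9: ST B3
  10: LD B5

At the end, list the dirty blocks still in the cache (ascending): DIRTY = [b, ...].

0: R B3 → L1 miss [-]
1: W B2 → L0 miss [D]
2: W B2 → L0 hit [D]
3: R B0 → L0 miss wb→B2 [-]
4: W B3 → L1 hit [D]
5: W B3 → L1 hit [D]
6: R B1 → L1 miss wb→B3 [-]
7: W B0 → L0 hit [D]
8: R B0 → L0 hit [D]
9: W B3 → L1 miss [D]
10: R B5 → L1 miss wb→B3 [-]

DIRTY = [0]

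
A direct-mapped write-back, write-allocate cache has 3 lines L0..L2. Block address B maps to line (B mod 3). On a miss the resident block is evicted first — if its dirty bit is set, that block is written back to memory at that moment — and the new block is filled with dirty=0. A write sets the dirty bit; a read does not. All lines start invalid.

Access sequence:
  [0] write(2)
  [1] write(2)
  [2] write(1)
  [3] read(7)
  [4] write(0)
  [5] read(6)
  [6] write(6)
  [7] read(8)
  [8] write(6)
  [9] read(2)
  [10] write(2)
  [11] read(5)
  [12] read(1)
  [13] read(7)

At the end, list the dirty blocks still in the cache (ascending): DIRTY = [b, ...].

  0 | W B2 → L2 miss [D]
  1 | W B2 → L2 hit [D]
  2 | W B1 → L1 miss [D]
  3 | R B7 → L1 miss wb→B1 [-]
  4 | W B0 → L0 miss [D]
  5 | R B6 → L0 miss wb→B0 [-]
  6 | W B6 → L0 hit [D]
  7 | R B8 → L2 miss wb→B2 [-]
  8 | W B6 → L0 hit [D]
  9 | R B2 → L2 miss [-]
  10 | W B2 → L2 hit [D]
  11 | R B5 → L2 miss wb→B2 [-]
  12 | R B1 → L1 miss [-]
  13 | R B7 → L1 miss [-]

DIRTY = [6]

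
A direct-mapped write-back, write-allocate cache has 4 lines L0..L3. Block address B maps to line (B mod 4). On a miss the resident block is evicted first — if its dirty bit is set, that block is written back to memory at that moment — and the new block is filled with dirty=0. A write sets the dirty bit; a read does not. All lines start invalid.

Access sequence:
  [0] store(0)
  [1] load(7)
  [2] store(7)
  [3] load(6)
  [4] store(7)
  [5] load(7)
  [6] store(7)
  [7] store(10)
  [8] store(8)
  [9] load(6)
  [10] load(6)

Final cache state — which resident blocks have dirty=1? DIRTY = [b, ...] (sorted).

DIRTY = [7, 8]

0: W B0 -> L0 miss  d=D]
1: R B7 -> L3 miss  d=-]
2: W B7 -> L3 hit  d=D]
3: R B6 -> L2 miss  d=-]
4: W B7 -> L3 hit  d=D]
5: R B7 -> L3 hit  d=D]
6: W B7 -> L3 hit  d=D]
7: W B10 -> L2 miss  d=D]
8: W B8 -> L0 miss wb->B0  d=D]
9: R B6 -> L2 miss wb->B10  d=-]
10: R B6 -> L2 hit  d=-]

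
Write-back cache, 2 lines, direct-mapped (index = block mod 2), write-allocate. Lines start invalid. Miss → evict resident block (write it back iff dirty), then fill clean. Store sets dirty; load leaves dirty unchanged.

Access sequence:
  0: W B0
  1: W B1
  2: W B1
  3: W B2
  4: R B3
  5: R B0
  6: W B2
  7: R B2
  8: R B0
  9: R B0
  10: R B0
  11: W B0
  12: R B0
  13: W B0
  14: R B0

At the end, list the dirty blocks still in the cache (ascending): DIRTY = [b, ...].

0: W B0 → L0 miss [D]
1: W B1 → L1 miss [D]
2: W B1 → L1 hit [D]
3: W B2 → L0 miss wb→B0 [D]
4: R B3 → L1 miss wb→B1 [-]
5: R B0 → L0 miss wb→B2 [-]
6: W B2 → L0 miss [D]
7: R B2 → L0 hit [D]
8: R B0 → L0 miss wb→B2 [-]
9: R B0 → L0 hit [-]
10: R B0 → L0 hit [-]
11: W B0 → L0 hit [D]
12: R B0 → L0 hit [D]
13: W B0 → L0 hit [D]
14: R B0 → L0 hit [D]

DIRTY = [0]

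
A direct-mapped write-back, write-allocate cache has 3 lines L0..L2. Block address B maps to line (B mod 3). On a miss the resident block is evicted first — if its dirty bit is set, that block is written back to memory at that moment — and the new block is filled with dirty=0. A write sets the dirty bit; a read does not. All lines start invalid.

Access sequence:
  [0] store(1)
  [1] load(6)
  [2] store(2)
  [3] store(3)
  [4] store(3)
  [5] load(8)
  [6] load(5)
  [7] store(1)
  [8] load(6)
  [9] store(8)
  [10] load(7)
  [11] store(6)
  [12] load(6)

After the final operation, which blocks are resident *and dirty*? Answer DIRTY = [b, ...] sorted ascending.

0: W B1 → L1 miss [D]
1: R B6 → L0 miss [-]
2: W B2 → L2 miss [D]
3: W B3 → L0 miss [D]
4: W B3 → L0 hit [D]
5: R B8 → L2 miss wb→B2 [-]
6: R B5 → L2 miss [-]
7: W B1 → L1 hit [D]
8: R B6 → L0 miss wb→B3 [-]
9: W B8 → L2 miss [D]
10: R B7 → L1 miss wb→B1 [-]
11: W B6 → L0 hit [D]
12: R B6 → L0 hit [D]

DIRTY = [6, 8]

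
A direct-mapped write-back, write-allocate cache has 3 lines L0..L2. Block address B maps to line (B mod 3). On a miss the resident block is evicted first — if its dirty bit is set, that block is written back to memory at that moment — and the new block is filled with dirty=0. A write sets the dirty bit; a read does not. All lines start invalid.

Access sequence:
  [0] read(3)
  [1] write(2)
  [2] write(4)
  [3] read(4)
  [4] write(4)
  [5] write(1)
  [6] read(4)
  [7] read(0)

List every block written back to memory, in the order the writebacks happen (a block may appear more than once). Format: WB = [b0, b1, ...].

0: R B3 -> L0 miss  d=-]
1: W B2 -> L2 miss  d=D]
2: W B4 -> L1 miss  d=D]
3: R B4 -> L1 hit  d=D]
4: W B4 -> L1 hit  d=D]
5: W B1 -> L1 miss wb->B4  d=D]
6: R B4 -> L1 miss wb->B1  d=-]
7: R B0 -> L0 miss  d=-]

WB = [4, 1]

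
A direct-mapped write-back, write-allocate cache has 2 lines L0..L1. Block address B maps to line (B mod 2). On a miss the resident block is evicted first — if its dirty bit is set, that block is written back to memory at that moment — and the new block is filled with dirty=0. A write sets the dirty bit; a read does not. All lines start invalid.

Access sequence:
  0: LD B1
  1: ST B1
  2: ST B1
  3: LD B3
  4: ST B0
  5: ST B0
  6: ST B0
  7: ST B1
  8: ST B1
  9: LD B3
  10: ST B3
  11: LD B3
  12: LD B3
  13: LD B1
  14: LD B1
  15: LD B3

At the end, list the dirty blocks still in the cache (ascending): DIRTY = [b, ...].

0: R B1 → L1 miss [-]
1: W B1 → L1 hit [D]
2: W B1 → L1 hit [D]
3: R B3 → L1 miss wb→B1 [-]
4: W B0 → L0 miss [D]
5: W B0 → L0 hit [D]
6: W B0 → L0 hit [D]
7: W B1 → L1 miss [D]
8: W B1 → L1 hit [D]
9: R B3 → L1 miss wb→B1 [-]
10: W B3 → L1 hit [D]
11: R B3 → L1 hit [D]
12: R B3 → L1 hit [D]
13: R B1 → L1 miss wb→B3 [-]
14: R B1 → L1 hit [-]
15: R B3 → L1 miss [-]

DIRTY = [0]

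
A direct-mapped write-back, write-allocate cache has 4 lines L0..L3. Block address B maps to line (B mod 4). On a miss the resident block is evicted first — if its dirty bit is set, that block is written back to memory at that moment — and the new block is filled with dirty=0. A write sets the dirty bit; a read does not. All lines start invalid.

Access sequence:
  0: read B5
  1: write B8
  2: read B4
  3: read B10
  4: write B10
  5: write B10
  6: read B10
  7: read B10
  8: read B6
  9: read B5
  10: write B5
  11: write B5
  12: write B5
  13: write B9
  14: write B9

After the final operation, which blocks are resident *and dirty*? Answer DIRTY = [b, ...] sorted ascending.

0: R B5 → L1 miss [-]
1: W B8 → L0 miss [D]
2: R B4 → L0 miss wb→B8 [-]
3: R B10 → L2 miss [-]
4: W B10 → L2 hit [D]
5: W B10 → L2 hit [D]
6: R B10 → L2 hit [D]
7: R B10 → L2 hit [D]
8: R B6 → L2 miss wb→B10 [-]
9: R B5 → L1 hit [-]
10: W B5 → L1 hit [D]
11: W B5 → L1 hit [D]
12: W B5 → L1 hit [D]
13: W B9 → L1 miss wb→B5 [D]
14: W B9 → L1 hit [D]

DIRTY = [9]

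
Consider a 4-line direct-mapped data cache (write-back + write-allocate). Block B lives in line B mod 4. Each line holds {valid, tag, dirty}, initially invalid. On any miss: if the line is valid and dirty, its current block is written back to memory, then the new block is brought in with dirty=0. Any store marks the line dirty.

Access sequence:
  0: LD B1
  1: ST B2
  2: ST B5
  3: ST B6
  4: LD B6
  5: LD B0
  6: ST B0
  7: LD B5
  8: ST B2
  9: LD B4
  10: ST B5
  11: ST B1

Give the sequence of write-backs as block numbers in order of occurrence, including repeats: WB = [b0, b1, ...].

0: R B1 -> L1 miss  d=-]
1: W B2 -> L2 miss  d=D]
2: W B5 -> L1 miss  d=D]
3: W B6 -> L2 miss wb->B2  d=D]
4: R B6 -> L2 hit  d=D]
5: R B0 -> L0 miss  d=-]
6: W B0 -> L0 hit  d=D]
7: R B5 -> L1 hit  d=D]
8: W B2 -> L2 miss wb->B6  d=D]
9: R B4 -> L0 miss wb->B0  d=-]
10: W B5 -> L1 hit  d=D]
11: W B1 -> L1 miss wb->B5  d=D]

WB = [2, 6, 0, 5]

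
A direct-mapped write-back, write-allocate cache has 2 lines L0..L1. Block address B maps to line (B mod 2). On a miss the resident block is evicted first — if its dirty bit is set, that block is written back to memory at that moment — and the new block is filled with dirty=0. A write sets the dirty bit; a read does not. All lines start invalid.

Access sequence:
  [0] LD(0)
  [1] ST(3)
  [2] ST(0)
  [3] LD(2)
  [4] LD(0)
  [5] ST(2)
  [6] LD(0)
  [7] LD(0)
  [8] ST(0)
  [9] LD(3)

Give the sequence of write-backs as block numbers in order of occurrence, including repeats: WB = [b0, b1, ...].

0: R B0 → L0 miss [-]
1: W B3 → L1 miss [D]
2: W B0 → L0 hit [D]
3: R B2 → L0 miss wb→B0 [-]
4: R B0 → L0 miss [-]
5: W B2 → L0 miss [D]
6: R B0 → L0 miss wb→B2 [-]
7: R B0 → L0 hit [-]
8: W B0 → L0 hit [D]
9: R B3 → L1 hit [D]

WB = [0, 2]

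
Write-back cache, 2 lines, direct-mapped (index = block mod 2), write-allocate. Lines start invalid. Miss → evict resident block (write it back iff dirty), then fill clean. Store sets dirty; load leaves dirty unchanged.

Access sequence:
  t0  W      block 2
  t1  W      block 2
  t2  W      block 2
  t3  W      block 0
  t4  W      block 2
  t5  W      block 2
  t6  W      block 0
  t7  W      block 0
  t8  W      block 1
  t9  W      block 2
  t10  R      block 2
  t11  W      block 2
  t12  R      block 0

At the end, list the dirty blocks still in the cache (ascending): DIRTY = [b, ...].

0: W B2 → L0 miss [D]
1: W B2 → L0 hit [D]
2: W B2 → L0 hit [D]
3: W B0 → L0 miss wb→B2 [D]
4: W B2 → L0 miss wb→B0 [D]
5: W B2 → L0 hit [D]
6: W B0 → L0 miss wb→B2 [D]
7: W B0 → L0 hit [D]
8: W B1 → L1 miss [D]
9: W B2 → L0 miss wb→B0 [D]
10: R B2 → L0 hit [D]
11: W B2 → L0 hit [D]
12: R B0 → L0 miss wb→B2 [-]

DIRTY = [1]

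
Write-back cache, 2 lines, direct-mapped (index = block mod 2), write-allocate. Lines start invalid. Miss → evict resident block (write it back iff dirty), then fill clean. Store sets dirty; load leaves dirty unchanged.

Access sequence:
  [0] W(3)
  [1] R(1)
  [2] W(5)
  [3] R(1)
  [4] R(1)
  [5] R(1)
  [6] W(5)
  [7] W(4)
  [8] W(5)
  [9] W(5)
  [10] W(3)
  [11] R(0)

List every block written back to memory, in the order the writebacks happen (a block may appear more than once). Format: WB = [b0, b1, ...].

0: W B3 -> L1 miss  d=D]
1: R B1 -> L1 miss wb->B3  d=-]
2: W B5 -> L1 miss  d=D]
3: R B1 -> L1 miss wb->B5  d=-]
4: R B1 -> L1 hit  d=-]
5: R B1 -> L1 hit  d=-]
6: W B5 -> L1 miss  d=D]
7: W B4 -> L0 miss  d=D]
8: W B5 -> L1 hit  d=D]
9: W B5 -> L1 hit  d=D]
10: W B3 -> L1 miss wb->B5  d=D]
11: R B0 -> L0 miss wb->B4  d=-]

WB = [3, 5, 5, 4]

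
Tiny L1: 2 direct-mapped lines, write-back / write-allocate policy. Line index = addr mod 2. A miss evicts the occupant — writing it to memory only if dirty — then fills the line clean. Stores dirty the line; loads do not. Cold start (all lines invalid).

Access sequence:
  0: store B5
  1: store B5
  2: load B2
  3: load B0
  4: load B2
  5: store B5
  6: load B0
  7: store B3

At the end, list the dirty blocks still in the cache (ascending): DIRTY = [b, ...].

DIRTY = [3]

0: W B5 -> L1 miss  d=D]
1: W B5 -> L1 hit  d=D]
2: R B2 -> L0 miss  d=-]
3: R B0 -> L0 miss  d=-]
4: R B2 -> L0 miss  d=-]
5: W B5 -> L1 hit  d=D]
6: R B0 -> L0 miss  d=-]
7: W B3 -> L1 miss wb->B5  d=D]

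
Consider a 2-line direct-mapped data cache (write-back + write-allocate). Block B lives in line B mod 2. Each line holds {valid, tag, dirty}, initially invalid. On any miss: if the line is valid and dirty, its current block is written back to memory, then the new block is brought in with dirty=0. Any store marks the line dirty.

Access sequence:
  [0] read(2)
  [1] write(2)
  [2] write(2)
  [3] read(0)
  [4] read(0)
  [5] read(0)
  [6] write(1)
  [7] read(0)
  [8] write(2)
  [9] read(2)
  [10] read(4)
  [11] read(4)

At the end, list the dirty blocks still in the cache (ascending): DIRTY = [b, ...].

0: R B2 -> L0 miss  d=-]
1: W B2 -> L0 hit  d=D]
2: W B2 -> L0 hit  d=D]
3: R B0 -> L0 miss wb->B2  d=-]
4: R B0 -> L0 hit  d=-]
5: R B0 -> L0 hit  d=-]
6: W B1 -> L1 miss  d=D]
7: R B0 -> L0 hit  d=-]
8: W B2 -> L0 miss  d=D]
9: R B2 -> L0 hit  d=D]
10: R B4 -> L0 miss wb->B2  d=-]
11: R B4 -> L0 hit  d=-]

DIRTY = [1]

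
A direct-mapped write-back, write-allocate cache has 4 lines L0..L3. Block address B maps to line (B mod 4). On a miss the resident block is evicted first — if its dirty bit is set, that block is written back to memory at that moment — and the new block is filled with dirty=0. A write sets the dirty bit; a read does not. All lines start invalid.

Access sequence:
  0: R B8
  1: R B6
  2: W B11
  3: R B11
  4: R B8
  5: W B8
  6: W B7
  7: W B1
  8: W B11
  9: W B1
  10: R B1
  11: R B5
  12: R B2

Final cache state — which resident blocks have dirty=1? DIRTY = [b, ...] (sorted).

0: R B8 → L0 miss [-]
1: R B6 → L2 miss [-]
2: W B11 → L3 miss [D]
3: R B11 → L3 hit [D]
4: R B8 → L0 hit [-]
5: W B8 → L0 hit [D]
6: W B7 → L3 miss wb→B11 [D]
7: W B1 → L1 miss [D]
8: W B11 → L3 miss wb→B7 [D]
9: W B1 → L1 hit [D]
10: R B1 → L1 hit [D]
11: R B5 → L1 miss wb→B1 [-]
12: R B2 → L2 miss [-]

DIRTY = [8, 11]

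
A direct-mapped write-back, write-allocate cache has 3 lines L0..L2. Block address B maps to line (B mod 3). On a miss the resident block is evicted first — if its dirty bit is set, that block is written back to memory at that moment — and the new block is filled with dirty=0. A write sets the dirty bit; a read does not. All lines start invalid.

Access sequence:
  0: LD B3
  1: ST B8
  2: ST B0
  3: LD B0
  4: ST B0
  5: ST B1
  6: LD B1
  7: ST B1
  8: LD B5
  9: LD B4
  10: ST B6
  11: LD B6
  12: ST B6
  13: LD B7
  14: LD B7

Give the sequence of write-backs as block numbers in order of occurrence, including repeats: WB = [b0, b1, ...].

WB = [8, 1, 0]

0: R B3 -> L0 miss  d=-]
1: W B8 -> L2 miss  d=D]
2: W B0 -> L0 miss  d=D]
3: R B0 -> L0 hit  d=D]
4: W B0 -> L0 hit  d=D]
5: W B1 -> L1 miss  d=D]
6: R B1 -> L1 hit  d=D]
7: W B1 -> L1 hit  d=D]
8: R B5 -> L2 miss wb->B8  d=-]
9: R B4 -> L1 miss wb->B1  d=-]
10: W B6 -> L0 miss wb->B0  d=D]
11: R B6 -> L0 hit  d=D]
12: W B6 -> L0 hit  d=D]
13: R B7 -> L1 miss  d=-]
14: R B7 -> L1 hit  d=-]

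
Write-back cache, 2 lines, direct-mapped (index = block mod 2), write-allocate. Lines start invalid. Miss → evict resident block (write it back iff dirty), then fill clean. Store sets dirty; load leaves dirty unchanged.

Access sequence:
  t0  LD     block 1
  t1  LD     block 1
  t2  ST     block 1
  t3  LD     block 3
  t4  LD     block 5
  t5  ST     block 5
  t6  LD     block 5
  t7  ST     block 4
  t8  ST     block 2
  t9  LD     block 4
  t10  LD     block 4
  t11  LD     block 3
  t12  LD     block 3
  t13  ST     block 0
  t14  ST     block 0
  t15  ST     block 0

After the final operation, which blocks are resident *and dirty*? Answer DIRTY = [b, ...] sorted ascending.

0: R B1 -> L1 miss  d=-]
1: R B1 -> L1 hit  d=-]
2: W B1 -> L1 hit  d=D]
3: R B3 -> L1 miss wb->B1  d=-]
4: R B5 -> L1 miss  d=-]
5: W B5 -> L1 hit  d=D]
6: R B5 -> L1 hit  d=D]
7: W B4 -> L0 miss  d=D]
8: W B2 -> L0 miss wb->B4  d=D]
9: R B4 -> L0 miss wb->B2  d=-]
10: R B4 -> L0 hit  d=-]
11: R B3 -> L1 miss wb->B5  d=-]
12: R B3 -> L1 hit  d=-]
13: W B0 -> L0 miss  d=D]
14: W B0 -> L0 hit  d=D]
15: W B0 -> L0 hit  d=D]

DIRTY = [0]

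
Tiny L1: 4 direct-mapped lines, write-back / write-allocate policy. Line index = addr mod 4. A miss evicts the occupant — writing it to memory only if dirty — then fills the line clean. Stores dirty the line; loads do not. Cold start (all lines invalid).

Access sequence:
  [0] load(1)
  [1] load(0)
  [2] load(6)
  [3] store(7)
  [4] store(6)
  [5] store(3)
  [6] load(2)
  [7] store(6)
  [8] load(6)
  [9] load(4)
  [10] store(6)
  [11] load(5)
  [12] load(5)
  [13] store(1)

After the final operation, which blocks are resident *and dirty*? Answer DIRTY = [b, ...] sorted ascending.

DIRTY = [1, 3, 6]

0: R B1 → L1 miss [-]
1: R B0 → L0 miss [-]
2: R B6 → L2 miss [-]
3: W B7 → L3 miss [D]
4: W B6 → L2 hit [D]
5: W B3 → L3 miss wb→B7 [D]
6: R B2 → L2 miss wb→B6 [-]
7: W B6 → L2 miss [D]
8: R B6 → L2 hit [D]
9: R B4 → L0 miss [-]
10: W B6 → L2 hit [D]
11: R B5 → L1 miss [-]
12: R B5 → L1 hit [-]
13: W B1 → L1 miss [D]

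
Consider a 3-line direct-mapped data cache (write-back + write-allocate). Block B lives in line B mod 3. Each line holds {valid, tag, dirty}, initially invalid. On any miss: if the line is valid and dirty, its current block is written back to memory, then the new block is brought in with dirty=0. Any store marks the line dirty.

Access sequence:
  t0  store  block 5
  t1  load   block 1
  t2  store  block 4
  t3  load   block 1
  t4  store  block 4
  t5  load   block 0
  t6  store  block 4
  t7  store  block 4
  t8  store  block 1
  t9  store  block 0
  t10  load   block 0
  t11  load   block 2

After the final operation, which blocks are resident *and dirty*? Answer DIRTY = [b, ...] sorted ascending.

DIRTY = [0, 1]

0: W B5 -> L2 miss  d=D]
1: R B1 -> L1 miss  d=-]
2: W B4 -> L1 miss  d=D]
3: R B1 -> L1 miss wb->B4  d=-]
4: W B4 -> L1 miss  d=D]
5: R B0 -> L0 miss  d=-]
6: W B4 -> L1 hit  d=D]
7: W B4 -> L1 hit  d=D]
8: W B1 -> L1 miss wb->B4  d=D]
9: W B0 -> L0 hit  d=D]
10: R B0 -> L0 hit  d=D]
11: R B2 -> L2 miss wb->B5  d=-]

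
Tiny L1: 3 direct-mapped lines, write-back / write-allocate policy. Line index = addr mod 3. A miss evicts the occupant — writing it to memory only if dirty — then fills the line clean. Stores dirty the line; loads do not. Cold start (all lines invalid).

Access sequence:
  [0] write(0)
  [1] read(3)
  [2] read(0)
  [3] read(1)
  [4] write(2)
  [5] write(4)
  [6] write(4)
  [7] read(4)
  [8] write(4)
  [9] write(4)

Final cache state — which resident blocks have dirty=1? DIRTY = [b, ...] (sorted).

0: W B0 -> L0 miss  d=D]
1: R B3 -> L0 miss wb->B0  d=-]
2: R B0 -> L0 miss  d=-]
3: R B1 -> L1 miss  d=-]
4: W B2 -> L2 miss  d=D]
5: W B4 -> L1 miss  d=D]
6: W B4 -> L1 hit  d=D]
7: R B4 -> L1 hit  d=D]
8: W B4 -> L1 hit  d=D]
9: W B4 -> L1 hit  d=D]

DIRTY = [2, 4]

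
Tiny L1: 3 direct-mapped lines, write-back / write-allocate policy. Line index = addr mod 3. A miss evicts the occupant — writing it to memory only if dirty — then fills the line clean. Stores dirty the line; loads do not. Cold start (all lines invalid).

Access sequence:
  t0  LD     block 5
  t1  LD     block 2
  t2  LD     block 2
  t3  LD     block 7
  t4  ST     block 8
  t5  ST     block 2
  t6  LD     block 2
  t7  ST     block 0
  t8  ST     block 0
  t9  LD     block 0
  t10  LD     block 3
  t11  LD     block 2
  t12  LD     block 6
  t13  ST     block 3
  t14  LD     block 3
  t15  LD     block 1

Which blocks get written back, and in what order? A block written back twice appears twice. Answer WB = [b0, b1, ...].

WB = [8, 0]

  0 | R B5 → L2 miss [-]
  1 | R B2 → L2 miss [-]
  2 | R B2 → L2 hit [-]
  3 | R B7 → L1 miss [-]
  4 | W B8 → L2 miss [D]
  5 | W B2 → L2 miss wb→B8 [D]
  6 | R B2 → L2 hit [D]
  7 | W B0 → L0 miss [D]
  8 | W B0 → L0 hit [D]
  9 | R B0 → L0 hit [D]
  10 | R B3 → L0 miss wb→B0 [-]
  11 | R B2 → L2 hit [D]
  12 | R B6 → L0 miss [-]
  13 | W B3 → L0 miss [D]
  14 | R B3 → L0 hit [D]
  15 | R B1 → L1 miss [-]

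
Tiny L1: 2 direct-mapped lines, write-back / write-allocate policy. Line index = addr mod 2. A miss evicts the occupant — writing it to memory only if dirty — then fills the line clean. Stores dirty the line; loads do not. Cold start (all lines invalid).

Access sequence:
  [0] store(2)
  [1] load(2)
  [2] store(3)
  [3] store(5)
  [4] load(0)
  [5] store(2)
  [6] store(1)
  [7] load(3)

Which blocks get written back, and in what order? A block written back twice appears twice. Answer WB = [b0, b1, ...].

WB = [3, 2, 5, 1]

0: W B2 -> L0 miss  d=D]
1: R B2 -> L0 hit  d=D]
2: W B3 -> L1 miss  d=D]
3: W B5 -> L1 miss wb->B3  d=D]
4: R B0 -> L0 miss wb->B2  d=-]
5: W B2 -> L0 miss  d=D]
6: W B1 -> L1 miss wb->B5  d=D]
7: R B3 -> L1 miss wb->B1  d=-]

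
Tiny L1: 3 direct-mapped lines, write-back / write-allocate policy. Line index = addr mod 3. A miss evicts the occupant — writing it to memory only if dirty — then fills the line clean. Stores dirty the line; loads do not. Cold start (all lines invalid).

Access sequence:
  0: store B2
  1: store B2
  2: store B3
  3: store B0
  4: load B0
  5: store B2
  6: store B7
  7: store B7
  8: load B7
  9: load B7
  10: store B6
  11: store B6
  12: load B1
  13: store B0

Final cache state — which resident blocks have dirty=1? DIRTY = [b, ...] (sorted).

0: W B2 -> L2 miss  d=D]
1: W B2 -> L2 hit  d=D]
2: W B3 -> L0 miss  d=D]
3: W B0 -> L0 miss wb->B3  d=D]
4: R B0 -> L0 hit  d=D]
5: W B2 -> L2 hit  d=D]
6: W B7 -> L1 miss  d=D]
7: W B7 -> L1 hit  d=D]
8: R B7 -> L1 hit  d=D]
9: R B7 -> L1 hit  d=D]
10: W B6 -> L0 miss wb->B0  d=D]
11: W B6 -> L0 hit  d=D]
12: R B1 -> L1 miss wb->B7  d=-]
13: W B0 -> L0 miss wb->B6  d=D]

DIRTY = [0, 2]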